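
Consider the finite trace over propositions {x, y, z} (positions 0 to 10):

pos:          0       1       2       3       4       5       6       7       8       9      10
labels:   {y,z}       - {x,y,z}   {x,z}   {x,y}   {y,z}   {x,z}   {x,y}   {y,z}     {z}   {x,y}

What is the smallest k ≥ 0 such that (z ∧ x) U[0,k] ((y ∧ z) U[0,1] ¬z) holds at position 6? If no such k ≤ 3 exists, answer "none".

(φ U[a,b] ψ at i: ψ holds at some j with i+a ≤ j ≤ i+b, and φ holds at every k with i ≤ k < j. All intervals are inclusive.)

1

Need earliest j ≥ 6 with ((y ∧ z) U[0,1] ¬z), and (z ∧ x) at every k in [6,j-1].
  j=6: rhs fails.
  j=7: rhs holds; lhs holds on [6,6]. k = 1.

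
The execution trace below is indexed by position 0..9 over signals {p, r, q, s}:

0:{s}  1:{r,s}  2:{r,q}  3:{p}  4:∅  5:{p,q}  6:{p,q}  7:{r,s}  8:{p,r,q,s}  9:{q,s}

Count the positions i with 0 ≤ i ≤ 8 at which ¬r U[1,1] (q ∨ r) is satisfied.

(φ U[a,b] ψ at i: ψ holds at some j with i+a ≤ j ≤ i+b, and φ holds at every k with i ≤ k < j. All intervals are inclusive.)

4

Evaluate at each i in [0,8]:
  i=0: ✓ (rhs at j=1; lhs holds on [0,0])
  i=1: ✗ (lhs fails at k=1 before rhs at j=2)
  i=2: ✗ (no rhs in [3,3])
  i=3: ✗ (no rhs in [4,4])
  i=4: ✓ (rhs at j=5; lhs holds on [4,4])
  i=5: ✓ (rhs at j=6; lhs holds on [5,5])
  i=6: ✓ (rhs at j=7; lhs holds on [6,6])
  i=7: ✗ (lhs fails at k=7 before rhs at j=8)
  i=8: ✗ (lhs fails at k=8 before rhs at j=9)
Positions where it holds: {0, 4, 5, 6} → 4.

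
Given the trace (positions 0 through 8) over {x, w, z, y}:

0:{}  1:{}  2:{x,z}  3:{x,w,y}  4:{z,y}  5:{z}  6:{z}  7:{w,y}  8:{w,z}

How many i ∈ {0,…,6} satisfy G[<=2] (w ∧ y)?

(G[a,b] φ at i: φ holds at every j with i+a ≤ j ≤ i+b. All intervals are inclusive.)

Evaluate at each i in [0,6]:
  i=0: ✗ (fails at j=0)
  i=1: ✗ (fails at j=1)
  i=2: ✗ (fails at j=2)
  i=3: ✗ (fails at j=4)
  i=4: ✗ (fails at j=4)
  i=5: ✗ (fails at j=5)
  i=6: ✗ (fails at j=6)
Positions where it holds: {} → 0.

0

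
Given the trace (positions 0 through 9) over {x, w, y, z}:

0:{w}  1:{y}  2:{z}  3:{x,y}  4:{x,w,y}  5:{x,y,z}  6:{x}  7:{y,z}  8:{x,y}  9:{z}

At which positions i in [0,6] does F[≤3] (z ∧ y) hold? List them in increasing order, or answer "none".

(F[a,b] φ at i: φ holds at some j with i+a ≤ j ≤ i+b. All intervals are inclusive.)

2, 3, 4, 5, 6

Evaluate at each i in [0,6]:
  i=0: ✗ (none in [0,3])
  i=1: ✗ (none in [1,4])
  i=2: ✓ (witness j=5)
  i=3: ✓ (witness j=5)
  i=4: ✓ (witness j=5)
  i=5: ✓ (witness j=5)
  i=6: ✓ (witness j=7)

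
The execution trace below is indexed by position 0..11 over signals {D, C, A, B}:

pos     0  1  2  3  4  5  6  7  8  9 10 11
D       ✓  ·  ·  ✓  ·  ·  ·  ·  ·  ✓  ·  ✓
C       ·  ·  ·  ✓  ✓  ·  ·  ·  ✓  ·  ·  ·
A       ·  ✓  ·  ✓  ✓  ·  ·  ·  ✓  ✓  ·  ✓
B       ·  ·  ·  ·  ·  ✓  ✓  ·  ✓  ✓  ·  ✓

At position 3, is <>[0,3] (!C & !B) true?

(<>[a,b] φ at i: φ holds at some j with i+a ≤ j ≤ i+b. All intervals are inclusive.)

Check (!C & !B) at each j in [3,6]:
  j=3: false
  j=4: false
  j=5: false
  j=6: false
No position in the window satisfies it → formula fails.

No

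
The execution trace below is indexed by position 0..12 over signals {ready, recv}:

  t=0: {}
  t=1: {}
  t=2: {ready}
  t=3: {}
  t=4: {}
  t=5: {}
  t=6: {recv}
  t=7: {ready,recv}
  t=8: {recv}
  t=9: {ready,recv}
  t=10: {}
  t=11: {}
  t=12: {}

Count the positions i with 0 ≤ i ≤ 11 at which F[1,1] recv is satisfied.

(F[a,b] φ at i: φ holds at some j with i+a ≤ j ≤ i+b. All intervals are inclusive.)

Evaluate at each i in [0,11]:
  i=0: ✗ (none in [1,1])
  i=1: ✗ (none in [2,2])
  i=2: ✗ (none in [3,3])
  i=3: ✗ (none in [4,4])
  i=4: ✗ (none in [5,5])
  i=5: ✓ (witness j=6)
  i=6: ✓ (witness j=7)
  i=7: ✓ (witness j=8)
  i=8: ✓ (witness j=9)
  i=9: ✗ (none in [10,10])
  i=10: ✗ (none in [11,11])
  i=11: ✗ (none in [12,12])
Positions where it holds: {5, 6, 7, 8} → 4.

4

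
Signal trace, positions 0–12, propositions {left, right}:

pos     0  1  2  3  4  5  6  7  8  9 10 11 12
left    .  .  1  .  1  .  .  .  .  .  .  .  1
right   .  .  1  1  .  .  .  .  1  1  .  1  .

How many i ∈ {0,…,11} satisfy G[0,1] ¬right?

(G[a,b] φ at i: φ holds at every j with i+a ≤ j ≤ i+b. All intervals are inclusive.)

4

Evaluate at each i in [0,11]:
  i=0: ✓ (all of [0,1])
  i=1: ✗ (fails at j=2)
  i=2: ✗ (fails at j=2)
  i=3: ✗ (fails at j=3)
  i=4: ✓ (all of [4,5])
  i=5: ✓ (all of [5,6])
  i=6: ✓ (all of [6,7])
  i=7: ✗ (fails at j=8)
  i=8: ✗ (fails at j=8)
  i=9: ✗ (fails at j=9)
  i=10: ✗ (fails at j=11)
  i=11: ✗ (fails at j=11)
Positions where it holds: {0, 4, 5, 6} → 4.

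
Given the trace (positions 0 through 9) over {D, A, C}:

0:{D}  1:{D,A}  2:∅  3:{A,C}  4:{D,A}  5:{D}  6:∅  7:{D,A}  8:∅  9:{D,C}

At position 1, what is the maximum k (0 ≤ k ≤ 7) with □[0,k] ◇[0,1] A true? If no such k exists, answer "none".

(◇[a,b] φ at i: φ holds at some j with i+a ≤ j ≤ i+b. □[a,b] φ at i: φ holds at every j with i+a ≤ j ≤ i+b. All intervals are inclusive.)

3

◇[0,1] A must hold from j=1 onward; find where it first fails.
  j=1: holds
  j=2: holds
  j=3: holds
  j=4: holds
  j=5: fails
Holds on [1,4], so largest k = 3.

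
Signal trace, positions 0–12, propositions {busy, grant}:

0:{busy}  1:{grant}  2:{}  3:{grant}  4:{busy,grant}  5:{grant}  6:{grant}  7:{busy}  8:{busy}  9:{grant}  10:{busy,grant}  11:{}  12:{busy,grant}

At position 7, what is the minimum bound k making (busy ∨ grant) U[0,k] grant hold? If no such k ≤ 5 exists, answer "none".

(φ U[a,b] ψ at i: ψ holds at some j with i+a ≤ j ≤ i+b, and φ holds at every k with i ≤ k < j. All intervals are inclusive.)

2

Need earliest j ≥ 7 with grant, and (busy ∨ grant) at every k in [7,j-1].
  j=7: rhs fails.
  j=8: rhs fails.
  j=9: rhs holds; lhs holds on [7,8]. k = 2.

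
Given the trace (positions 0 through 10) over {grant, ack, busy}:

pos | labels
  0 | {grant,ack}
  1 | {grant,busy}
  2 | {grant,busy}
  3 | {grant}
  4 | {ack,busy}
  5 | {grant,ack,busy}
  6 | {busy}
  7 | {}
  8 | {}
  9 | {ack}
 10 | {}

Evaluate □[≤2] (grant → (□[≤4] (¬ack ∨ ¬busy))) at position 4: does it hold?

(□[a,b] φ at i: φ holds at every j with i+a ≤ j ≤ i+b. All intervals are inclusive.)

No

Check (grant → (□[≤4] (¬ack ∨ ¬busy))) at every j in [4,6]:
  j=4: antecedent false → ✓
  j=5: antecedent true; consequent fails at 5 → ✗
  j=6: antecedent false → ✓
Fails at j=5 → formula fails.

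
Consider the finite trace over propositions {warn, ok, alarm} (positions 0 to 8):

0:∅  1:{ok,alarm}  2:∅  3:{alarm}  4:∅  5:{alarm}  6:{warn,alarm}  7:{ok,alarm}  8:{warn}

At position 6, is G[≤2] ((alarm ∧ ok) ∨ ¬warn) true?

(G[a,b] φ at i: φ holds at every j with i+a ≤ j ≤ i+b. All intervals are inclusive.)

Check ((alarm ∧ ok) ∨ ¬warn) at every j in [6,8]:
  j=6: false
  j=7: true
  j=8: false
Fails at j=6 → formula fails.

Does not hold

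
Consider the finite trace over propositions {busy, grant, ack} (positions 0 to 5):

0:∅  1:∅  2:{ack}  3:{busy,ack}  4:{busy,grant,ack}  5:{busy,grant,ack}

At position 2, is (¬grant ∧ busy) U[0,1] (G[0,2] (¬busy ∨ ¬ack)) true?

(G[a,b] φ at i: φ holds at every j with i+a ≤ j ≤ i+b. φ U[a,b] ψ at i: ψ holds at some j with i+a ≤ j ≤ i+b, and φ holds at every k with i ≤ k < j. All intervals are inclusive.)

False

Need some j in [2,3] with G[0,2] (¬busy ∨ ¬ack), and (¬grant ∧ busy) at every k in [2,j-1].
  j=2: G[0,2] (¬busy ∨ ¬ack) — fails at 3.
  j=3: G[0,2] (¬busy ∨ ¬ack) — fails at 3.
No j in the window works → until fails.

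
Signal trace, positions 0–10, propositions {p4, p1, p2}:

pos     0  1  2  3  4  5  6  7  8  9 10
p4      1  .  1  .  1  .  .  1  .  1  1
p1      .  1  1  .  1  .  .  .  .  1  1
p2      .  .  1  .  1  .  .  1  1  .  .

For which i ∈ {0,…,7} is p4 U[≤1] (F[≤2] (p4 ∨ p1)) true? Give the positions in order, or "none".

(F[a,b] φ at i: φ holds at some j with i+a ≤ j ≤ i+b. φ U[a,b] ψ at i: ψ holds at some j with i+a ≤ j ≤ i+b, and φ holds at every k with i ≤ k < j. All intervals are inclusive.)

0, 1, 2, 3, 4, 5, 6, 7

Evaluate at each i in [0,7]:
  i=0: ✓ (rhs at j=0)
  i=1: ✓ (rhs at j=1)
  i=2: ✓ (rhs at j=2)
  i=3: ✓ (rhs at j=3)
  i=4: ✓ (rhs at j=4)
  i=5: ✓ (rhs at j=5)
  i=6: ✓ (rhs at j=6)
  i=7: ✓ (rhs at j=7)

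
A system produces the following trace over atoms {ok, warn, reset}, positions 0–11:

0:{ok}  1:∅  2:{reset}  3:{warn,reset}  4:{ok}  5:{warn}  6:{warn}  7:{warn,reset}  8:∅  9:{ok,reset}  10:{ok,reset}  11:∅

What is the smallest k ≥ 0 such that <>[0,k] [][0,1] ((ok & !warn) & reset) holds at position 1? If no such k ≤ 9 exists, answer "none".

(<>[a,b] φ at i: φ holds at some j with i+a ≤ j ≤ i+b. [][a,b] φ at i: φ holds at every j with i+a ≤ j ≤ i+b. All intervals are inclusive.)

8

Scan j = 1,2,… for [][0,1] ((ok & !warn) & reset):
  j=1: fails
  j=2: fails
  j=3: fails
  j=4: fails
  j=5: fails
  j=6: fails
  j=7: fails
  j=8: fails
  j=9: holds
First hit at j=9, so smallest k = 9-1 = 8.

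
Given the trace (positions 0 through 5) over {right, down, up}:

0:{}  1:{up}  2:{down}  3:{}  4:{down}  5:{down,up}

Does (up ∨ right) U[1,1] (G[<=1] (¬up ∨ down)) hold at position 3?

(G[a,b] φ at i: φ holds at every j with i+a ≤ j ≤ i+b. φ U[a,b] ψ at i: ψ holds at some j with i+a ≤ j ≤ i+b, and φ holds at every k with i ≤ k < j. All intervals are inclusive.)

No

Need some j in [4,4] with G[<=1] (¬up ∨ down), and (up ∨ right) at every k in [3,j-1].
  j=4: G[<=1] (¬up ∨ down) holds, but (up ∨ right) fails at k=3 → not this j.
No j in the window works → until fails.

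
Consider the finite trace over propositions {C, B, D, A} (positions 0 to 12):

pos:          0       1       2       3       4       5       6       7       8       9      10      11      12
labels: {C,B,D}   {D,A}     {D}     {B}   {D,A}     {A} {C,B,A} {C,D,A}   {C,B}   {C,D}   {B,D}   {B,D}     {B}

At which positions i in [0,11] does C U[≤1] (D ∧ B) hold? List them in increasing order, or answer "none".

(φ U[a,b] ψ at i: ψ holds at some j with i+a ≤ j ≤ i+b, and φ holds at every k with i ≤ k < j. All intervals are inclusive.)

0, 9, 10, 11

Evaluate at each i in [0,11]:
  i=0: ✓ (rhs at j=0)
  i=1: ✗ (no rhs in [1,2])
  i=2: ✗ (no rhs in [2,3])
  i=3: ✗ (no rhs in [3,4])
  i=4: ✗ (no rhs in [4,5])
  i=5: ✗ (no rhs in [5,6])
  i=6: ✗ (no rhs in [6,7])
  i=7: ✗ (no rhs in [7,8])
  i=8: ✗ (no rhs in [8,9])
  i=9: ✓ (rhs at j=10; lhs holds on [9,9])
  i=10: ✓ (rhs at j=10)
  i=11: ✓ (rhs at j=11)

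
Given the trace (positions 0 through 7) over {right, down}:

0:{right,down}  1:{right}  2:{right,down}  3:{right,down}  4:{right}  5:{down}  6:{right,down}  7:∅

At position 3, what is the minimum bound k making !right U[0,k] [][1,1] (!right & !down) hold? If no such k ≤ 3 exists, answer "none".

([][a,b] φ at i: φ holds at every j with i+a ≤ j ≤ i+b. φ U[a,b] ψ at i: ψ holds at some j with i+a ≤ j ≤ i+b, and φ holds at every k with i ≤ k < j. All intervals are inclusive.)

none

Need earliest j ≥ 3 with [][1,1] (!right & !down), and !right at every k in [3,j-1].
  j=3: rhs fails.
  j=4: rhs fails.
  j=5: rhs fails.
  j=6: rhs holds but lhs fails at k=3.
No witness within the range → none.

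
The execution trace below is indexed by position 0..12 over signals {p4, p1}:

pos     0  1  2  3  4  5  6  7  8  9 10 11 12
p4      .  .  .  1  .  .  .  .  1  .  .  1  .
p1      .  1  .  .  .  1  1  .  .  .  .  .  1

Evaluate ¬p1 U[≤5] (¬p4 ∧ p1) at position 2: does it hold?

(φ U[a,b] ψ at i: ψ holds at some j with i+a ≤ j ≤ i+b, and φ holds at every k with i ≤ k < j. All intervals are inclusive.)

Need some j in [2,7] with (¬p4 ∧ p1), and ¬p1 at every k in [2,j-1].
  j=2: (¬p4 ∧ p1) false.
  j=3: (¬p4 ∧ p1) false.
  j=4: (¬p4 ∧ p1) false.
  j=5: (¬p4 ∧ p1) holds; ¬p1 holds at every k in [2,4] → satisfied.

True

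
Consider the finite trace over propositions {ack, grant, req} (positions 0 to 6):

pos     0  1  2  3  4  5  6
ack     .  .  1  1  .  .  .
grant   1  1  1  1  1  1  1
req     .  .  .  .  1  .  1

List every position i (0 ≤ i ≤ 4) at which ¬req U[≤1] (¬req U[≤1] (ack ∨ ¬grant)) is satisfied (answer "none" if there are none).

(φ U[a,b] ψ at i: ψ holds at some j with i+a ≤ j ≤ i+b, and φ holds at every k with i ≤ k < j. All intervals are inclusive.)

Evaluate at each i in [0,4]:
  i=0: ✓ (rhs at j=1; lhs holds on [0,0])
  i=1: ✓ (rhs at j=1)
  i=2: ✓ (rhs at j=2)
  i=3: ✓ (rhs at j=3)
  i=4: ✗ (no rhs in [4,5])

0, 1, 2, 3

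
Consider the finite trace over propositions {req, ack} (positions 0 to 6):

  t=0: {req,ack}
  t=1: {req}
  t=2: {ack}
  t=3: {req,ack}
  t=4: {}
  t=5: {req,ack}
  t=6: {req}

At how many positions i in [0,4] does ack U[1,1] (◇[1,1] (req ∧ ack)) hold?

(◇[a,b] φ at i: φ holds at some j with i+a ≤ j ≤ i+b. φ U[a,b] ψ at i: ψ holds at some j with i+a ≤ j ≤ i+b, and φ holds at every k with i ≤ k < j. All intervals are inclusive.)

1

Evaluate at each i in [0,4]:
  i=0: ✗ (no rhs in [1,1])
  i=1: ✗ (lhs fails at k=1 before rhs at j=2)
  i=2: ✗ (no rhs in [3,3])
  i=3: ✓ (rhs at j=4; lhs holds on [3,3])
  i=4: ✗ (no rhs in [5,5])
Positions where it holds: {3} → 1.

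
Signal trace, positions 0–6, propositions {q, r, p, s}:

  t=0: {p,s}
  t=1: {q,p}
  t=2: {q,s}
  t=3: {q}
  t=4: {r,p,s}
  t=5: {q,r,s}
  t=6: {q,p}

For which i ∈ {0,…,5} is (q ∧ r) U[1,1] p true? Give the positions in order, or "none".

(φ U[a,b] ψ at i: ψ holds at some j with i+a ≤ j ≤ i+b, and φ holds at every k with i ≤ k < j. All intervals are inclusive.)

Evaluate at each i in [0,5]:
  i=0: ✗ (lhs fails at k=0 before rhs at j=1)
  i=1: ✗ (no rhs in [2,2])
  i=2: ✗ (no rhs in [3,3])
  i=3: ✗ (lhs fails at k=3 before rhs at j=4)
  i=4: ✗ (no rhs in [5,5])
  i=5: ✓ (rhs at j=6; lhs holds on [5,5])

5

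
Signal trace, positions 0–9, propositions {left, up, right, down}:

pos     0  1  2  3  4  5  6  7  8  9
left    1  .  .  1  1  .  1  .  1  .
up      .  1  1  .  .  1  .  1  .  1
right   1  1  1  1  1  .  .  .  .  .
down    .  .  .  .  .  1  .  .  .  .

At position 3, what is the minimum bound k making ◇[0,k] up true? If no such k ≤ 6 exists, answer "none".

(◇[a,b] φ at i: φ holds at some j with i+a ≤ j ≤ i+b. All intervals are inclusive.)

2

Scan j = 3,4,… for up:
  j=3: fails
  j=4: fails
  j=5: holds
First hit at j=5, so smallest k = 5-3 = 2.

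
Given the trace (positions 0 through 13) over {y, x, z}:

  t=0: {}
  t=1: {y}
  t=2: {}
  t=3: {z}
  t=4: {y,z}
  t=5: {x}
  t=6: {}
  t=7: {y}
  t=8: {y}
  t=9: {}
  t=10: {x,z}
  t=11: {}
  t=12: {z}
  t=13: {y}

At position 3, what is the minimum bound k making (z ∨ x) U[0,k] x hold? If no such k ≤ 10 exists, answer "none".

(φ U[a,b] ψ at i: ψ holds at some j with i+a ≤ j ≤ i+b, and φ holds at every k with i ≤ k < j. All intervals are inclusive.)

Need earliest j ≥ 3 with x, and (z ∨ x) at every k in [3,j-1].
  j=3: rhs fails.
  j=4: rhs fails.
  j=5: rhs holds; lhs holds on [3,4]. k = 2.

2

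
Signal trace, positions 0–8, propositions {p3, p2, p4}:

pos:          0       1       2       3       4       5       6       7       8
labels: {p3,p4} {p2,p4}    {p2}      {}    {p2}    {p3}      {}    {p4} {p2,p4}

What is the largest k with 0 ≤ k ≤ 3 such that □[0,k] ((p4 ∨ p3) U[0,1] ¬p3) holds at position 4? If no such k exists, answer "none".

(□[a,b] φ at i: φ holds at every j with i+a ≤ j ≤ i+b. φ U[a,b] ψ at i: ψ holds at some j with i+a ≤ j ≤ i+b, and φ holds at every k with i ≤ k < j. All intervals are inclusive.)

((p4 ∨ p3) U[0,1] ¬p3) must hold from j=4 onward; find where it first fails.
  j=4: holds
  j=5: holds
  j=6: holds
  j=7: holds
Holds through j=7; largest k = 3.

3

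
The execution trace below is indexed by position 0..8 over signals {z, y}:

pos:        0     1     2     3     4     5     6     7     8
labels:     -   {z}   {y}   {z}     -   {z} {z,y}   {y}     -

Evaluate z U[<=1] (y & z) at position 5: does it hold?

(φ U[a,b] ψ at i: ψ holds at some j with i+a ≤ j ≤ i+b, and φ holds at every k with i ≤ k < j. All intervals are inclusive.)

Need some j in [5,6] with (y & z), and z at every k in [5,j-1].
  j=5: (y & z) false.
  j=6: (y & z) holds; z holds at every k in [5,5] → satisfied.

Yes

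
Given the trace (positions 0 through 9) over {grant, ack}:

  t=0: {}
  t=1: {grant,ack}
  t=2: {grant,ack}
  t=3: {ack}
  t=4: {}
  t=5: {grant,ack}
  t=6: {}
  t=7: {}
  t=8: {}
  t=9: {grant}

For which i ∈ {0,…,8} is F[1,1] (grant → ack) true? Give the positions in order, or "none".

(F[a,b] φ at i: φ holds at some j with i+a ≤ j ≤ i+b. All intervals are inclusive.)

0, 1, 2, 3, 4, 5, 6, 7

Evaluate at each i in [0,8]:
  i=0: ✓ (witness j=1)
  i=1: ✓ (witness j=2)
  i=2: ✓ (witness j=3)
  i=3: ✓ (witness j=4)
  i=4: ✓ (witness j=5)
  i=5: ✓ (witness j=6)
  i=6: ✓ (witness j=7)
  i=7: ✓ (witness j=8)
  i=8: ✗ (none in [9,9])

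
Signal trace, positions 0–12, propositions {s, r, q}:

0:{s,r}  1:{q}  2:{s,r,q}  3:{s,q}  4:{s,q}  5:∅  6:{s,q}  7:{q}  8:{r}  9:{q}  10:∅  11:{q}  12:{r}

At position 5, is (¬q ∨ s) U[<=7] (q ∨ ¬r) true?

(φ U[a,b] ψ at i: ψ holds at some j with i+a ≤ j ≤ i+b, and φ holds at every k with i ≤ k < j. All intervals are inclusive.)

Holds

Need some j in [5,12] with (q ∨ ¬r), and (¬q ∨ s) at every k in [5,j-1].
  j=5: (q ∨ ¬r) holds; no prefix to check → satisfied.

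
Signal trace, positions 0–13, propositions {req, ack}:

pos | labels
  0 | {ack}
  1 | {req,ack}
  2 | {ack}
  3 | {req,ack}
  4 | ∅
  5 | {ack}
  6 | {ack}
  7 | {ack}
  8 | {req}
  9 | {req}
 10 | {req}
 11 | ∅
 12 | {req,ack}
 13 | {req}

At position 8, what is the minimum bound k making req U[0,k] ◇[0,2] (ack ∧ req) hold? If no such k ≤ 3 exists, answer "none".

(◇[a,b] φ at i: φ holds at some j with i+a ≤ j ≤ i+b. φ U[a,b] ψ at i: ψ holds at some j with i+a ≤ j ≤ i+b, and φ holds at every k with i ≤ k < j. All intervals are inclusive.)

Need earliest j ≥ 8 with ◇[0,2] (ack ∧ req), and req at every k in [8,j-1].
  j=8: rhs fails.
  j=9: rhs fails.
  j=10: rhs holds; lhs holds on [8,9]. k = 2.

2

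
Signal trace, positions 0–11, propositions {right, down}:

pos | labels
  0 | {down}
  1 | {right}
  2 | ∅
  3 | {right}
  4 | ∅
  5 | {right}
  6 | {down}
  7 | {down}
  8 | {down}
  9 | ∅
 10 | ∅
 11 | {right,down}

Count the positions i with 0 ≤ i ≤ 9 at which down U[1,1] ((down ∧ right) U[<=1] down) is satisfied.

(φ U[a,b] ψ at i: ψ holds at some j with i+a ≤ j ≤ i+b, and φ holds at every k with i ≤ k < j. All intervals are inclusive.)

Evaluate at each i in [0,9]:
  i=0: ✗ (no rhs in [1,1])
  i=1: ✗ (no rhs in [2,2])
  i=2: ✗ (no rhs in [3,3])
  i=3: ✗ (no rhs in [4,4])
  i=4: ✗ (no rhs in [5,5])
  i=5: ✗ (lhs fails at k=5 before rhs at j=6)
  i=6: ✓ (rhs at j=7; lhs holds on [6,6])
  i=7: ✓ (rhs at j=8; lhs holds on [7,7])
  i=8: ✗ (no rhs in [9,9])
  i=9: ✗ (no rhs in [10,10])
Positions where it holds: {6, 7} → 2.

2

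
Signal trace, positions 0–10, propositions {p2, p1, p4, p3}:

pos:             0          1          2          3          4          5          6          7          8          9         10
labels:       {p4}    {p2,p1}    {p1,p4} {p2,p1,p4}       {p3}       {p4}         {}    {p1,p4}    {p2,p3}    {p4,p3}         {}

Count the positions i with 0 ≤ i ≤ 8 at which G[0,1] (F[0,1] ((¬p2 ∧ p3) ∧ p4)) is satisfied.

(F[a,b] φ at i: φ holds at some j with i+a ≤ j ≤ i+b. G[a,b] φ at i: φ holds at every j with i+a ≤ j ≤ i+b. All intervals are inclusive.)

1

Evaluate at each i in [0,8]:
  i=0: ✗ (fails at j=0)
  i=1: ✗ (fails at j=1)
  i=2: ✗ (fails at j=2)
  i=3: ✗ (fails at j=3)
  i=4: ✗ (fails at j=4)
  i=5: ✗ (fails at j=5)
  i=6: ✗ (fails at j=6)
  i=7: ✗ (fails at j=7)
  i=8: ✓ (all of [8,9])
Positions where it holds: {8} → 1.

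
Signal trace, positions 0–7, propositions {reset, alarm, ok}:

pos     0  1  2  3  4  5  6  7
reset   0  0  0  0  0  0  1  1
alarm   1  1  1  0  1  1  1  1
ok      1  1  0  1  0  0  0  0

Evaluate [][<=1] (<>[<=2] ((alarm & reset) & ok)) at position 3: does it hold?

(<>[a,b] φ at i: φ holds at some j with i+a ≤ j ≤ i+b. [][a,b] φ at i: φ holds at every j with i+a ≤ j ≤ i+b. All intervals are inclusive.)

False

Check <>[<=2] ((alarm & reset) & ok) at every j in [3,4]:
  j=3: fails (none in [3,5])
  j=4: fails (none in [4,6])
Fails at j=3 → formula fails.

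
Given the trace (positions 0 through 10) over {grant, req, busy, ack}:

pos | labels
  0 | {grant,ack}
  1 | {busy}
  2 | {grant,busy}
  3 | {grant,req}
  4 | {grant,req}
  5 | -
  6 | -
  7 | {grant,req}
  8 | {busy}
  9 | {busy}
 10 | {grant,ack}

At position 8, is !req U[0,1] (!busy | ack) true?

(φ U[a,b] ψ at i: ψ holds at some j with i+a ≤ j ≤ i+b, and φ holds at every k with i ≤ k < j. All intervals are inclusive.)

Need some j in [8,9] with (!busy | ack), and !req at every k in [8,j-1].
  j=8: (!busy | ack) false.
  j=9: (!busy | ack) false.
No j in the window works → until fails.

No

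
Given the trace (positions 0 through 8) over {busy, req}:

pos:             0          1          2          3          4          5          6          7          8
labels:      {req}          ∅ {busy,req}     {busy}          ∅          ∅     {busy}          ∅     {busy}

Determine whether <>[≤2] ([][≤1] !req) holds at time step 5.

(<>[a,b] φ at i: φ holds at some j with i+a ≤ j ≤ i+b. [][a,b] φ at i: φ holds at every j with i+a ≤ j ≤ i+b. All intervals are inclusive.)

True

Check [][≤1] !req at each j in [5,7]:
  j=5: holds on [5,6]
  j=6: holds on [6,7]
  j=7: holds on [7,8]
Found at j=5 → formula holds.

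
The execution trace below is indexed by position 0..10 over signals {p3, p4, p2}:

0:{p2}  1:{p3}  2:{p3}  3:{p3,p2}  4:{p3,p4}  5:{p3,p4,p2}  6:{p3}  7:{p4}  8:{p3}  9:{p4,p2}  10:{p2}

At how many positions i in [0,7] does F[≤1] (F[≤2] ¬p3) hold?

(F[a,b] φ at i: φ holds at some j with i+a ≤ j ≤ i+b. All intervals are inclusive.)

5

Evaluate at each i in [0,7]:
  i=0: ✓ (witness j=0)
  i=1: ✗ (none in [1,2])
  i=2: ✗ (none in [2,3])
  i=3: ✗ (none in [3,4])
  i=4: ✓ (witness j=5)
  i=5: ✓ (witness j=5)
  i=6: ✓ (witness j=6)
  i=7: ✓ (witness j=7)
Positions where it holds: {0, 4, 5, 6, 7} → 5.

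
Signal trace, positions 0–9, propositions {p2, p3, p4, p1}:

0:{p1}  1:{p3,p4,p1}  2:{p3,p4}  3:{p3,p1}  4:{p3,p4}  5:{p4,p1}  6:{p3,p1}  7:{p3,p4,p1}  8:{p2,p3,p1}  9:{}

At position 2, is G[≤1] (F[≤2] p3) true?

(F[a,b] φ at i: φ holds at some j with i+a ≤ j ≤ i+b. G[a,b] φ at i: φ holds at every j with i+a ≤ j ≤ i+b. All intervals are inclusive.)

Check F[≤2] p3 at every j in [2,3]:
  j=2: holds (witness at 2)
  j=3: holds (witness at 3)
All positions satisfy it → formula holds.

Holds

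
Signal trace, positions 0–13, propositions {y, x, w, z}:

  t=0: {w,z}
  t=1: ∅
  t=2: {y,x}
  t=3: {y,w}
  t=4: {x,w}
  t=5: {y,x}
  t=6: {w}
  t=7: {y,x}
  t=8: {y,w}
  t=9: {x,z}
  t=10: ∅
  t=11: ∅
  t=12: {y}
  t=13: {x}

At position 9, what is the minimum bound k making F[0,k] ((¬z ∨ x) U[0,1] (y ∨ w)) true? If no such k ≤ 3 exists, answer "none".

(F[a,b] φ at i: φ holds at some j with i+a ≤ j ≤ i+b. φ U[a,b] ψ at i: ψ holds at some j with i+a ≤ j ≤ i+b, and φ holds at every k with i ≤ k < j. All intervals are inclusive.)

2

Scan j = 9,10,… for ((¬z ∨ x) U[0,1] (y ∨ w)):
  j=9: fails
  j=10: fails
  j=11: holds
First hit at j=11, so smallest k = 11-9 = 2.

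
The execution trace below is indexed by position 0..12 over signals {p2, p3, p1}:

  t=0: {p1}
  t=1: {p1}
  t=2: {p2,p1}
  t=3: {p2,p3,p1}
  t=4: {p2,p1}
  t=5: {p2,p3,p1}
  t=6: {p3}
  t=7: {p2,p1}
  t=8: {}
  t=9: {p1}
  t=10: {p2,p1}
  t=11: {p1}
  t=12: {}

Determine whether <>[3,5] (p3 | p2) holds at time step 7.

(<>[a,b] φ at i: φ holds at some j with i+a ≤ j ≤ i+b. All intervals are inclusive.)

True

Check (p3 | p2) at each j in [10,12]:
  j=10: true
  j=11: false
  j=12: false
Found at j=10 → formula holds.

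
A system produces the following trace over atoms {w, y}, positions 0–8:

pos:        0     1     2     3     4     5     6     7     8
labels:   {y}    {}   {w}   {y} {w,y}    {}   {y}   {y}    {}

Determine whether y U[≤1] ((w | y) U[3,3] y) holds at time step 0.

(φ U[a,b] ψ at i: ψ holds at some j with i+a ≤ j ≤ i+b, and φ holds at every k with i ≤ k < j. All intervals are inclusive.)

Need some j in [0,1] with ((w | y) U[3,3] y), and y at every k in [0,j-1].
  j=0: ((w | y) U[3,3] y) — fails.
  j=1: ((w | y) U[3,3] y) — fails.
No j in the window works → until fails.

Does not hold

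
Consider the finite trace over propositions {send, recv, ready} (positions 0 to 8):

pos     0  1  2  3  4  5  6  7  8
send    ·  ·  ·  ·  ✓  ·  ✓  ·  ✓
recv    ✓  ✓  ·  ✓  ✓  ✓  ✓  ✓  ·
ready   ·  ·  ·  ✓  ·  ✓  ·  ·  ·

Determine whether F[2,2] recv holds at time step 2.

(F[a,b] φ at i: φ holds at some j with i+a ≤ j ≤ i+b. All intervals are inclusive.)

Check recv at each j in [4,4]:
  j=4: true
Found at j=4 → formula holds.

Yes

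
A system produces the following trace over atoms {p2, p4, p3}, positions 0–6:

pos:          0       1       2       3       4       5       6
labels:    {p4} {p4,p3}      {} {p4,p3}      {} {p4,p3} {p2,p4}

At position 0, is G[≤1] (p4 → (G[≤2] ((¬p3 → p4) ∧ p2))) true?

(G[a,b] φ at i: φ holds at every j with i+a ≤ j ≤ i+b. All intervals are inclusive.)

Check (p4 → (G[≤2] ((¬p3 → p4) ∧ p2))) at every j in [0,1]:
  j=0: antecedent true; consequent fails at 0 → ✗
  j=1: antecedent true; consequent fails at 1 → ✗
Fails at j=0 → formula fails.

Does not hold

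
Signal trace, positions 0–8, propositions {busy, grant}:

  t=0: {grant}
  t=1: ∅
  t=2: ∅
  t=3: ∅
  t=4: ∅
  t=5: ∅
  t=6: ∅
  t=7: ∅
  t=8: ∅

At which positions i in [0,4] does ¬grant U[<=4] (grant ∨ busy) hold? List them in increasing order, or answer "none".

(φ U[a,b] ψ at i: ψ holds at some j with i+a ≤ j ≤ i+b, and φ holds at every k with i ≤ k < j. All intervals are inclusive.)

Evaluate at each i in [0,4]:
  i=0: ✓ (rhs at j=0)
  i=1: ✗ (no rhs in [1,5])
  i=2: ✗ (no rhs in [2,6])
  i=3: ✗ (no rhs in [3,7])
  i=4: ✗ (no rhs in [4,8])

0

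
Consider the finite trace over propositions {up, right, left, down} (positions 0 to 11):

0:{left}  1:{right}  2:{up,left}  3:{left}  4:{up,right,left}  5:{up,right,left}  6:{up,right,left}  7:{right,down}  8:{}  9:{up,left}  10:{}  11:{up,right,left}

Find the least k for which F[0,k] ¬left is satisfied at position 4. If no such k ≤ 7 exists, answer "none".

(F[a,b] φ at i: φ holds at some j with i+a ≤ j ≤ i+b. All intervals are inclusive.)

3

Scan j = 4,5,… for ¬left:
  j=4: fails
  j=5: fails
  j=6: fails
  j=7: holds
First hit at j=7, so smallest k = 7-4 = 3.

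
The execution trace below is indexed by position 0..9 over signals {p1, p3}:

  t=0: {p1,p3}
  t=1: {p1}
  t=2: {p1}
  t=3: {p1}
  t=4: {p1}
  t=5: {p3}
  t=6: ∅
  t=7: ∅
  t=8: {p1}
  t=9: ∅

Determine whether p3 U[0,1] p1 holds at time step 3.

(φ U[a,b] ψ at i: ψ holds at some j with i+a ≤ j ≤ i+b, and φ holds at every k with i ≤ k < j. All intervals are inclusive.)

Need some j in [3,4] with p1, and p3 at every k in [3,j-1].
  j=3: p1 holds; no prefix to check → satisfied.

Holds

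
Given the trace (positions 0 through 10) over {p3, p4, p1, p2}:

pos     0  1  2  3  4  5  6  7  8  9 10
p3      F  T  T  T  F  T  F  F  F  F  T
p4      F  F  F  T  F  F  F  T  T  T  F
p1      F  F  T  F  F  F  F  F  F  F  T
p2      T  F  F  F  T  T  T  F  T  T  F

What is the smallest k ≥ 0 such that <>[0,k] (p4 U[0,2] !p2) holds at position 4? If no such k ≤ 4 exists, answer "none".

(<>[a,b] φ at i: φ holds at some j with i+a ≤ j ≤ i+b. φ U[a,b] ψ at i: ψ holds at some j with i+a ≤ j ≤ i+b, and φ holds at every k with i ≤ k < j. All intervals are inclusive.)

Scan j = 4,5,… for (p4 U[0,2] !p2):
  j=4: fails
  j=5: fails
  j=6: fails
  j=7: holds
First hit at j=7, so smallest k = 7-4 = 3.

3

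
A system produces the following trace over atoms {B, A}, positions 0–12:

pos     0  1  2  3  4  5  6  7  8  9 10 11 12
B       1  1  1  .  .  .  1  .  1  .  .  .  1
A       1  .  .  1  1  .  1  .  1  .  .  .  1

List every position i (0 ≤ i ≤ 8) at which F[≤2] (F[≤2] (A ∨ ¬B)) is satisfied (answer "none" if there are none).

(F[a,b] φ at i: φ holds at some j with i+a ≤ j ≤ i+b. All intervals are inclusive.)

Evaluate at each i in [0,8]:
  i=0: ✓ (witness j=0)
  i=1: ✓ (witness j=1)
  i=2: ✓ (witness j=2)
  i=3: ✓ (witness j=3)
  i=4: ✓ (witness j=4)
  i=5: ✓ (witness j=5)
  i=6: ✓ (witness j=6)
  i=7: ✓ (witness j=7)
  i=8: ✓ (witness j=8)

0, 1, 2, 3, 4, 5, 6, 7, 8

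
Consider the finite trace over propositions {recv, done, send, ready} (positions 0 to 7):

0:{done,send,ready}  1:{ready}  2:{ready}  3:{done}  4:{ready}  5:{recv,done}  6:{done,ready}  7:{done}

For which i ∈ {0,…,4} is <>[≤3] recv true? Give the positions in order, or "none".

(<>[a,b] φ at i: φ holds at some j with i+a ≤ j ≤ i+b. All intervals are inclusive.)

Evaluate at each i in [0,4]:
  i=0: ✗ (none in [0,3])
  i=1: ✗ (none in [1,4])
  i=2: ✓ (witness j=5)
  i=3: ✓ (witness j=5)
  i=4: ✓ (witness j=5)

2, 3, 4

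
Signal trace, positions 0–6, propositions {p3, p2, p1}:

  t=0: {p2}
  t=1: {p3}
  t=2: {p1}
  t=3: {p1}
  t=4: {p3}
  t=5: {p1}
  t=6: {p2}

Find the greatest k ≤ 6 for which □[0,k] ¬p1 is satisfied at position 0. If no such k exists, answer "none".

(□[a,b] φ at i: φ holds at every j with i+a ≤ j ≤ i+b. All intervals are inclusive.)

¬p1 must hold from j=0 onward; find where it first fails.
  j=0: holds
  j=1: holds
  j=2: fails
Holds on [0,1], so largest k = 1.

1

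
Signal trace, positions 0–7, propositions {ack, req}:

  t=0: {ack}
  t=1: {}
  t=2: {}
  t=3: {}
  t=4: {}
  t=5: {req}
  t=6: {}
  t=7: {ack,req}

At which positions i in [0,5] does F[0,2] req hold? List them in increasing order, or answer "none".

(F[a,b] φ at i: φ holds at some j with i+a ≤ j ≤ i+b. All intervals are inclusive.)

Evaluate at each i in [0,5]:
  i=0: ✗ (none in [0,2])
  i=1: ✗ (none in [1,3])
  i=2: ✗ (none in [2,4])
  i=3: ✓ (witness j=5)
  i=4: ✓ (witness j=5)
  i=5: ✓ (witness j=5)

3, 4, 5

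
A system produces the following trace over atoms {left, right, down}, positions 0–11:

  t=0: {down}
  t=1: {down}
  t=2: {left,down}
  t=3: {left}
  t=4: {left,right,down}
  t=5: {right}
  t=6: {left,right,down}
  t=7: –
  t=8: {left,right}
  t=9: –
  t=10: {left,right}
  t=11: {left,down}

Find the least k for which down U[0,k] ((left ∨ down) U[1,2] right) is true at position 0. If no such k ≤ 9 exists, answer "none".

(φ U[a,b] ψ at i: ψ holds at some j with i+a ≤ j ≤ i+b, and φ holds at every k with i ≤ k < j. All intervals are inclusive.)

2

Need earliest j ≥ 0 with ((left ∨ down) U[1,2] right), and down at every k in [0,j-1].
  j=0: rhs fails.
  j=1: rhs fails.
  j=2: rhs holds; lhs holds on [0,1]. k = 2.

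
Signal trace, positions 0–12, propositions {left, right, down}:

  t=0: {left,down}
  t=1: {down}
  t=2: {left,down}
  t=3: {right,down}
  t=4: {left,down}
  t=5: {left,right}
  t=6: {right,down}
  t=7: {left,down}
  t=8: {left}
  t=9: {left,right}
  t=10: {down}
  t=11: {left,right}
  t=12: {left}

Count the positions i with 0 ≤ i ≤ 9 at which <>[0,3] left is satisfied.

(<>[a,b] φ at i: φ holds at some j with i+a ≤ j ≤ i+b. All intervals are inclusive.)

Evaluate at each i in [0,9]:
  i=0: ✓ (witness j=0)
  i=1: ✓ (witness j=2)
  i=2: ✓ (witness j=2)
  i=3: ✓ (witness j=4)
  i=4: ✓ (witness j=4)
  i=5: ✓ (witness j=5)
  i=6: ✓ (witness j=7)
  i=7: ✓ (witness j=7)
  i=8: ✓ (witness j=8)
  i=9: ✓ (witness j=9)
Positions where it holds: {0, 1, 2, 3, 4, 5, 6, 7, 8, 9} → 10.

10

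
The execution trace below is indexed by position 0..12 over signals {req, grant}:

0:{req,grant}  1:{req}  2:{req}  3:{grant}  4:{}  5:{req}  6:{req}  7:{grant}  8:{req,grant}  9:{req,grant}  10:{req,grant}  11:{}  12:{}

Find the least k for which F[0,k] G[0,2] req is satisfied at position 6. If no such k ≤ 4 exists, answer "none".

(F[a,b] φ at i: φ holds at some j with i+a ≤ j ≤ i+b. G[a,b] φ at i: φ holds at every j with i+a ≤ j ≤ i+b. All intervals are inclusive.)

Scan j = 6,7,… for G[0,2] req:
  j=6: fails
  j=7: fails
  j=8: holds
First hit at j=8, so smallest k = 8-6 = 2.

2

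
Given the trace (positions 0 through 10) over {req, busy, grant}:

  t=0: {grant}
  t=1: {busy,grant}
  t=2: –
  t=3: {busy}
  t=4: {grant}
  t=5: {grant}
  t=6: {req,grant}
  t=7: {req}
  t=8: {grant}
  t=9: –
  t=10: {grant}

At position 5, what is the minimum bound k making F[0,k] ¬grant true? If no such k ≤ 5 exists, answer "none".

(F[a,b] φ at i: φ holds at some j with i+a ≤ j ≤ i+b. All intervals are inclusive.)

Scan j = 5,6,… for ¬grant:
  j=5: fails
  j=6: fails
  j=7: holds
First hit at j=7, so smallest k = 7-5 = 2.

2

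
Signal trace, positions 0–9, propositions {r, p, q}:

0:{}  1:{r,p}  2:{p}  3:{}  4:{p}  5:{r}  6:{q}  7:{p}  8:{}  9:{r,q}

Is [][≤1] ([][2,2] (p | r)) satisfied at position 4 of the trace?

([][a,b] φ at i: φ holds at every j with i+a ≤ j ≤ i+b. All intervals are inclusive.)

Check [][2,2] (p | r) at every j in [4,5]:
  j=4: fails at 6
  j=5: holds on [7,7]
Fails at j=4 → formula fails.

False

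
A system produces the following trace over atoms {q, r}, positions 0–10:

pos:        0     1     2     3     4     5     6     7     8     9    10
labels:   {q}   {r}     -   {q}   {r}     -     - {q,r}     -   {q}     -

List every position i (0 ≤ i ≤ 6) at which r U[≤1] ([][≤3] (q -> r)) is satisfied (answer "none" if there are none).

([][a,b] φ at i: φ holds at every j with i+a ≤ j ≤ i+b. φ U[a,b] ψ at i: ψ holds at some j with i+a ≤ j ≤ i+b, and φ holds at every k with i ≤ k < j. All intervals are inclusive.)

Evaluate at each i in [0,6]:
  i=0: ✗ (no rhs in [0,1])
  i=1: ✗ (no rhs in [1,2])
  i=2: ✗ (no rhs in [2,3])
  i=3: ✗ (lhs fails at k=3 before rhs at j=4)
  i=4: ✓ (rhs at j=4)
  i=5: ✓ (rhs at j=5)
  i=6: ✗ (no rhs in [6,7])

4, 5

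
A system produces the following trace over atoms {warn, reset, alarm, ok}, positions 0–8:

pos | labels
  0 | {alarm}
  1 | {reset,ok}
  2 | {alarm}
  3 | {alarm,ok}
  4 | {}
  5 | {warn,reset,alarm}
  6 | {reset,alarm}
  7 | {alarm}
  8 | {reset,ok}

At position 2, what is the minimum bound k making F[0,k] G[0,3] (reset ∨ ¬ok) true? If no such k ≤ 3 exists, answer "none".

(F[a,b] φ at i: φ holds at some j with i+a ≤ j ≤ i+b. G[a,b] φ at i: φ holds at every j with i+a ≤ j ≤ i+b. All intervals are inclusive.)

Scan j = 2,3,… for G[0,3] (reset ∨ ¬ok):
  j=2: fails
  j=3: fails
  j=4: holds
First hit at j=4, so smallest k = 4-2 = 2.

2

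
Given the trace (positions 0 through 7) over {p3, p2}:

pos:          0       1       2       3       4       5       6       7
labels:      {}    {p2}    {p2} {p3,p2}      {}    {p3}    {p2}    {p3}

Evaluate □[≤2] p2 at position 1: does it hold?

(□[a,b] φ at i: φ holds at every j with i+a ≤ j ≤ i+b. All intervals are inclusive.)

Check p2 at every j in [1,3]:
  j=1: true
  j=2: true
  j=3: true
All positions satisfy it → formula holds.

Holds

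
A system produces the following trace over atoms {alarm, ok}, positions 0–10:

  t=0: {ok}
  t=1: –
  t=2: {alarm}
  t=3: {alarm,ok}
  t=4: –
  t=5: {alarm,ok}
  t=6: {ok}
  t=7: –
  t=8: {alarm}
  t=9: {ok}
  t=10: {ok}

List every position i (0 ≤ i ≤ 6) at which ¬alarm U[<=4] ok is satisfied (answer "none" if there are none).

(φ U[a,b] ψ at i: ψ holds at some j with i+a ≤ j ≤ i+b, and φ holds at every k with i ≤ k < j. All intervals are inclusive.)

Evaluate at each i in [0,6]:
  i=0: ✓ (rhs at j=0)
  i=1: ✗ (lhs fails at k=2 before rhs at j=3)
  i=2: ✗ (lhs fails at k=2 before rhs at j=3)
  i=3: ✓ (rhs at j=3)
  i=4: ✓ (rhs at j=5; lhs holds on [4,4])
  i=5: ✓ (rhs at j=5)
  i=6: ✓ (rhs at j=6)

0, 3, 4, 5, 6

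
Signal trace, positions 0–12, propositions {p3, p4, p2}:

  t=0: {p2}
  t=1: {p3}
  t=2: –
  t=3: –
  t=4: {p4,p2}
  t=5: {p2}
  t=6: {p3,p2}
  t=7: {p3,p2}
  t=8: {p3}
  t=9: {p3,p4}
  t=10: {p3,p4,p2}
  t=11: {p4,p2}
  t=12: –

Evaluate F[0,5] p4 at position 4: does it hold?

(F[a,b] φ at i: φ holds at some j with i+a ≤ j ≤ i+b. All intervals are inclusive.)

Check p4 at each j in [4,9]:
  j=4: true
  j=5: false
  j=6: false
  j=7: false
  j=8: false
  j=9: true
Found at j=4 → formula holds.

Yes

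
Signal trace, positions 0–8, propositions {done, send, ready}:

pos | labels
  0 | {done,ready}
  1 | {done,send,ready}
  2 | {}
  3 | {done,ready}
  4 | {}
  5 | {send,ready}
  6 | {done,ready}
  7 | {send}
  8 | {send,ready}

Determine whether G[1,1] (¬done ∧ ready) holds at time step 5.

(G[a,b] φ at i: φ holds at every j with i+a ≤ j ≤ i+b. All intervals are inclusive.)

Does not hold

Check (¬done ∧ ready) at every j in [6,6]:
  j=6: false
Fails at j=6 → formula fails.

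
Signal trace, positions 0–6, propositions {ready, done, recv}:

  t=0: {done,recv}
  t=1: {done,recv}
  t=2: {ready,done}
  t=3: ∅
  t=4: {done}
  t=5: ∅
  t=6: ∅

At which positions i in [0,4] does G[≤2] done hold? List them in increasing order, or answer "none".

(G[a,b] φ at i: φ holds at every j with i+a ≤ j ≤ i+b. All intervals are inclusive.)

Evaluate at each i in [0,4]:
  i=0: ✓ (all of [0,2])
  i=1: ✗ (fails at j=3)
  i=2: ✗ (fails at j=3)
  i=3: ✗ (fails at j=3)
  i=4: ✗ (fails at j=5)

0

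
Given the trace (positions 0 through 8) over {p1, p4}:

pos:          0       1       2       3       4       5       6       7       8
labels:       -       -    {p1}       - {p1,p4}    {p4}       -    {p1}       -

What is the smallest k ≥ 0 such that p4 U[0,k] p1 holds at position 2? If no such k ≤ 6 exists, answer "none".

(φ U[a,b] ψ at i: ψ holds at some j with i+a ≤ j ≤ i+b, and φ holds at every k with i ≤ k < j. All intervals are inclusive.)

0

Need earliest j ≥ 2 with p1, and p4 at every k in [2,j-1].
  j=2: rhs holds (empty prefix). k = 0.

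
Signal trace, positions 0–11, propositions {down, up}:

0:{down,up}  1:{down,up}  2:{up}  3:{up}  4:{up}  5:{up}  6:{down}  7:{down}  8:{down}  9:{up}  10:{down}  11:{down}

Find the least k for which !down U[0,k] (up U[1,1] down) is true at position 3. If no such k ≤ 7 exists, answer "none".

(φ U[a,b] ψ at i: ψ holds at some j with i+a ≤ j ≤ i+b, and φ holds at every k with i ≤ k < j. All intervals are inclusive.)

Need earliest j ≥ 3 with (up U[1,1] down), and !down at every k in [3,j-1].
  j=3: rhs fails.
  j=4: rhs fails.
  j=5: rhs holds; lhs holds on [3,4]. k = 2.

2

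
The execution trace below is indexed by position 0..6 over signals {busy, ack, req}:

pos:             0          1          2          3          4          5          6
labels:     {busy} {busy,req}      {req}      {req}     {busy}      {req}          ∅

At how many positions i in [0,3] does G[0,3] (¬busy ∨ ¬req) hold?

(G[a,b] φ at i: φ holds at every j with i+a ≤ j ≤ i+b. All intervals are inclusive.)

2

Evaluate at each i in [0,3]:
  i=0: ✗ (fails at j=1)
  i=1: ✗ (fails at j=1)
  i=2: ✓ (all of [2,5])
  i=3: ✓ (all of [3,6])
Positions where it holds: {2, 3} → 2.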